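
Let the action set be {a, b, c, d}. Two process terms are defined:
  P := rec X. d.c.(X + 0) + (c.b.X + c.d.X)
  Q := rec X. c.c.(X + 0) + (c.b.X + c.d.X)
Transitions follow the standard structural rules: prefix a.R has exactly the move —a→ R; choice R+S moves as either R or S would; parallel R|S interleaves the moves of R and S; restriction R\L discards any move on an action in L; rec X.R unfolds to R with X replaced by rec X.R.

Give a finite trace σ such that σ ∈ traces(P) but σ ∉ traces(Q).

LTS(P): 5 reachable states
  p0 = rec X. d.c.(X + 0) + (c.b.X + c.d.X) | -c-> p1, -c-> p2, -d-> p3
  p1 = b.(rec X. d.c.(X + 0) + (c.b.X + c.d.X)) | -b-> p0
  p2 = d.(rec X. d.c.(X + 0) + (c.b.X + c.d.X)) | -d-> p0
  p3 = c.((rec X. d.c.(X + 0) + (c.b.X + c.d.X)) + 0) | -c-> p4
  p4 = (rec X. d.c.(X + 0) + (c.b.X + c.d.X)) + 0 | -c-> p1, -c-> p2, -d-> p3
LTS(Q): 5 reachable states
  q0 = rec X. c.c.(X + 0) + (c.b.X + c.d.X) | -c-> q1, -c-> q2, -c-> q3
  q1 = b.(rec X. c.c.(X + 0) + (c.b.X + c.d.X)) | -b-> q0
  q2 = c.((rec X. c.c.(X + 0) + (c.b.X + c.d.X)) + 0) | -c-> q4
  q3 = d.(rec X. c.c.(X + 0) + (c.b.X + c.d.X)) | -d-> q0
  q4 = (rec X. c.c.(X + 0) + (c.b.X + c.d.X)) + 0 | -c-> q1, -c-> q2, -c-> q3
Run σ = ⟨d⟩ on P: start {p0}
  [1] d ⇒ {p3}
  P completes σ.
Run σ = ⟨d⟩ on Q: start {q0}
  [1] d ⇒ ∅  — Q cannot continue

d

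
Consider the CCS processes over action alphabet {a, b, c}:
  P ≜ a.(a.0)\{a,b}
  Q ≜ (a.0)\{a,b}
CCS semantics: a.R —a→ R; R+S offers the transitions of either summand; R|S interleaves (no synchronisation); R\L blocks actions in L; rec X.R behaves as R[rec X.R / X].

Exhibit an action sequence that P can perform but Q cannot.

LTS(P): 2 reachable states
  m0 = a.(a.0)\{a,b} has moves ··a··> m1
  m1 = (a.0)\{a,b} has moves stopped
LTS(Q): 1 reachable states
  n0 = (a.0)\{a,b} has moves stopped
Executing a from P (initial set {m0}):
  after a @ step 1: {m1}
  ✓ P
Executing a from Q (initial set {n0}):
  after a @ step 1: ∅  — Q cannot continue

a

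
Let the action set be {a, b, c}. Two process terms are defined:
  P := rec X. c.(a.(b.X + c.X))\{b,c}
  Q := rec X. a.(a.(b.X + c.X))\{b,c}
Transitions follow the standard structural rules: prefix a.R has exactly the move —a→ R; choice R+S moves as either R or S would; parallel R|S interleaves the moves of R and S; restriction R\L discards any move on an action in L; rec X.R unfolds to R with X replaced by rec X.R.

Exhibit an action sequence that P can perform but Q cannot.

Reachable graph of P (3 states):
  u0 = rec X. c.(a.(b.X + c.X))\{b,c} → —c→ u1
  u1 = (a.(b.(rec X. c.(a.(b.X + c.X))\{b,c}) + c.(rec X. c.(a.(b.X + c.X))\{b,c})))\{b,c} → —a→ u2
  u2 = (b.(rec X. c.(a.(b.X + c.X))\{b,c}) + c.(rec X. c.(a.(b.X + c.X))\{b,c}))\{b,c} → ∅
Reachable graph of Q (3 states):
  v0 = rec X. a.(a.(b.X + c.X))\{b,c} → —a→ v1
  v1 = (a.(b.(rec X. a.(a.(b.X + c.X))\{b,c}) + c.(rec X. a.(a.(b.X + c.X))\{b,c})))\{b,c} → —a→ v2
  v2 = (b.(rec X. a.(a.(b.X + c.X))\{b,c}) + c.(rec X. a.(a.(b.X + c.X))\{b,c}))\{b,c} → ∅
Run σ = ⟨c⟩ on P: start {u0}
  [1] c ⇒ {u1}
  ✓ P
Run σ = ⟨c⟩ on Q: start {v0}
  [1] c ⇒ no successor for Q

c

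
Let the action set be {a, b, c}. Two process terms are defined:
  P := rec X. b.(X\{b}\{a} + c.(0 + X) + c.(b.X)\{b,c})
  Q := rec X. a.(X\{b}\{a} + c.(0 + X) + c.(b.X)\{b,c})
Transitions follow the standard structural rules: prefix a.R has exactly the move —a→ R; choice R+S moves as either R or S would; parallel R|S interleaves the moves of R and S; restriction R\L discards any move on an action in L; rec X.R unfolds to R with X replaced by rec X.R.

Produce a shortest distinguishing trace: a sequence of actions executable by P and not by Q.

LTS(P): 4 reachable states
  u0 = rec X. b.(X\{b}\{a} + c.(0 + X) + c.(b.X)\{b,c}) :: --b--▸ u1
  u1 = (rec X. b.(X\{b}\{a} + c.(0 + X) + c.(b.X)\{b,c}))\{b}\{a} + c.(0 + (rec X. b.(X\{b}\{a} + c.(0 + X) + c.(b.X)\{b,c}))) + c.(b.(rec X. b.(X\{b}\{a} + c.(0 + X) + c.(b.X)\{b,c})))\{b,c} :: --c--▸ u2, --c--▸ u3
  u2 = (b.(rec X. b.(X\{b}\{a} + c.(0 + X) + c.(b.X)\{b,c})))\{b,c} :: deadlocked
  u3 = 0 + (rec X. b.(X\{b}\{a} + c.(0 + X) + c.(b.X)\{b,c})) :: --b--▸ u1
LTS(Q): 4 reachable states
  v0 = rec X. a.(X\{b}\{a} + c.(0 + X) + c.(b.X)\{b,c}) :: --a--▸ v1
  v1 = (rec X. a.(X\{b}\{a} + c.(0 + X) + c.(b.X)\{b,c}))\{b}\{a} + c.(0 + (rec X. a.(X\{b}\{a} + c.(0 + X) + c.(b.X)\{b,c}))) + c.(b.(rec X. a.(X\{b}\{a} + c.(0 + X) + c.(b.X)\{b,c})))\{b,c} :: --c--▸ v2, --c--▸ v3
  v2 = (b.(rec X. a.(X\{b}\{a} + c.(0 + X) + c.(b.X)\{b,c})))\{b,c} :: deadlocked
  v3 = 0 + (rec X. a.(X\{b}\{a} + c.(0 + X) + c.(b.X)\{b,c})) :: --a--▸ v1
Run σ = ⟨b⟩ on P: start {u0}
  after b @ step 1: {u1}
  — P admits the full trace.
Run σ = ⟨b⟩ on Q: start {v0}
  after b @ step 1: ∅  — Q cannot continue

b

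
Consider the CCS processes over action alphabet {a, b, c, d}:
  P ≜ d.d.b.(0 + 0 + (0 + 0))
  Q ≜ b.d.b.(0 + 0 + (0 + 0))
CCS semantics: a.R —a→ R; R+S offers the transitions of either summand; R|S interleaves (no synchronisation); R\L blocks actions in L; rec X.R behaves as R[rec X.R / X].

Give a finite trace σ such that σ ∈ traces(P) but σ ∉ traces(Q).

LTS(P): 4 reachable states
  u0 = d.d.b.(0 + 0 + (0 + 0)) ⊢ ··d··> u1
  u1 = d.b.(0 + 0 + (0 + 0)) ⊢ ··d··> u2
  u2 = b.(0 + 0 + (0 + 0)) ⊢ ··b··> u3
  u3 = 0 + 0 + (0 + 0) ⊢ ∅
LTS(Q): 4 reachable states
  v0 = b.d.b.(0 + 0 + (0 + 0)) ⊢ ··b··> v1
  v1 = d.b.(0 + 0 + (0 + 0)) ⊢ ··d··> v2
  v2 = b.(0 + 0 + (0 + 0)) ⊢ ··b··> v3
  v3 = 0 + 0 + (0 + 0) ⊢ ∅
Trace ⟨d⟩ through P, begin at {u0}:
  step 1 (d): {u1}
  — P admits the full trace.
Trace ⟨d⟩ through Q, begin at {v0}:
  step 1 (d): ∅ (Q stuck)

d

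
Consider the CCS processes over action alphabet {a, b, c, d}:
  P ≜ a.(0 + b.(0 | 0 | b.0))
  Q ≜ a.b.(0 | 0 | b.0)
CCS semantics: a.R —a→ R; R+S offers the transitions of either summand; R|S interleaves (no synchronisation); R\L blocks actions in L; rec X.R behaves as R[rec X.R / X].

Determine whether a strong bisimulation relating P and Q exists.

LTS(P): 4 reachable states
  s0 = a.(0 + b.(0 | 0 | b.0)) ⊢ ··a··> s1
  s1 = 0 + b.(0 | 0 | b.0) ⊢ ··b··> s2
  s2 = 0 | 0 | b.0 ⊢ ··b··> s3
  s3 = 0 | 0 | 0 ⊢ stopped
LTS(Q): 4 reachable states
  t0 = a.b.(0 | 0 | b.0) ⊢ ··a··> t1
  t1 = b.(0 | 0 | b.0) ⊢ ··b··> t2
  t2 = 0 | 0 | b.0 ⊢ ··b··> t3
  t3 = 0 | 0 | 0 ⊢ stopped
Partition-refinement fixed point:
  B0 = {s0, t0}
  B1 = {s1, t1}
  B2 = {s2, t2}
  B3 = {s3, t3}
s0 ∈ B0, t0 ∈ B0 → same block

P ~ Q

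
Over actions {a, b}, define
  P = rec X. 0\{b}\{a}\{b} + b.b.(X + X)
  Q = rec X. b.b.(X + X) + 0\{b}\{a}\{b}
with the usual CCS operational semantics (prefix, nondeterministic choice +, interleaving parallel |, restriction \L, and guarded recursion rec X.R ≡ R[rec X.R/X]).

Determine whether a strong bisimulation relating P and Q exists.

Reachable graph of P (3 states):
  s0 = rec X. 0\{b}\{a}\{b} + b.b.(X + X) has moves —b→ s1
  s1 = b.((rec X. 0\{b}\{a}\{b} + b.b.(X + X)) + (rec X. 0\{b}\{a}\{b} + b.b.(X + X))) has moves —b→ s2
  s2 = (rec X. 0\{b}\{a}\{b} + b.b.(X + X)) + (rec X. 0\{b}\{a}\{b} + b.b.(X + X)) has moves —b→ s1
Reachable graph of Q (3 states):
  t0 = rec X. b.b.(X + X) + 0\{b}\{a}\{b} has moves —b→ t1
  t1 = b.((rec X. b.b.(X + X) + 0\{b}\{a}\{b}) + (rec X. b.b.(X + X) + 0\{b}\{a}\{b})) has moves —b→ t2
  t2 = (rec X. b.b.(X + X) + 0\{b}\{a}\{b}) + (rec X. b.b.(X + X) + 0\{b}\{a}\{b}) has moves —b→ t1
Partition-refinement fixed point:
  B0 = {s0, s1, s2, t0, t1, t2}
s0 ∈ B0, t0 ∈ B0 → same block

YES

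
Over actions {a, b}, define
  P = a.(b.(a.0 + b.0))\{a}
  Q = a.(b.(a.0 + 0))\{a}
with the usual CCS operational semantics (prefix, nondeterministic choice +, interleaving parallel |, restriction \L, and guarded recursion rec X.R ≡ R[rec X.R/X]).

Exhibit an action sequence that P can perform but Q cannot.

Reachable graph of P (4 states):
  m0 = a.(b.(a.0 + b.0))\{a} | ··a··> m1
  m1 = (b.(a.0 + b.0))\{a} | ··b··> m2
  m2 = (a.0 + b.0)\{a} | ··b··> m3
  m3 = 0\{a} | ·
Reachable graph of Q (3 states):
  n0 = a.(b.(a.0 + 0))\{a} | ··a··> n1
  n1 = (b.(a.0 + 0))\{a} | ··b··> n2
  n2 = (a.0 + 0)\{a} | ·
Run σ = ⟨abb⟩ on P: start {m0}
  [1] a ⇒ {m1}
  [2] b ⇒ {m2}
  [3] b ⇒ {m3}
  — P admits the full trace.
Run σ = ⟨abb⟩ on Q: start {n0}
  [1] a ⇒ {n1}
  [2] b ⇒ {n2}
  [3] b ⇒ ∅ (Q stuck)

abb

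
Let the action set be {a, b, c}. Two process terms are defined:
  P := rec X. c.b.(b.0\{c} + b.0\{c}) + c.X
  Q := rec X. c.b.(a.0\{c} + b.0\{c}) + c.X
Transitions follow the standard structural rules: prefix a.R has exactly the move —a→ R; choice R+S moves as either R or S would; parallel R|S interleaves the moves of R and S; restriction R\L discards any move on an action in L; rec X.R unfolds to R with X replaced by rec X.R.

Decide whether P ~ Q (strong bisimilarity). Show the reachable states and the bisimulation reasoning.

not bisimilar

Reachable graph of P (4 states):
  u0 = rec X. c.b.(b.0\{c} + b.0\{c}) + c.X :: =c=> u0, =c=> u1
  u1 = b.(b.0\{c} + b.0\{c}) :: =b=> u2
  u2 = b.0\{c} + b.0\{c} :: =b=> u3
  u3 = 0\{c} :: ·
Reachable graph of Q (4 states):
  v0 = rec X. c.b.(a.0\{c} + b.0\{c}) + c.X :: =c=> v0, =c=> v1
  v1 = b.(a.0\{c} + b.0\{c}) :: =b=> v2
  v2 = a.0\{c} + b.0\{c} :: =a=> v3, =b=> v3
  v3 = 0\{c} :: ·
Partition-refinement fixed point:
  B0 = {u0}
  B1 = {u1}
  B2 = {u2}
  B3 = {u3, v3}
  B4 = {v0}
  B5 = {v1}
  B6 = {v2}
u0 ∈ B0, v0 ∈ B4 → different blocks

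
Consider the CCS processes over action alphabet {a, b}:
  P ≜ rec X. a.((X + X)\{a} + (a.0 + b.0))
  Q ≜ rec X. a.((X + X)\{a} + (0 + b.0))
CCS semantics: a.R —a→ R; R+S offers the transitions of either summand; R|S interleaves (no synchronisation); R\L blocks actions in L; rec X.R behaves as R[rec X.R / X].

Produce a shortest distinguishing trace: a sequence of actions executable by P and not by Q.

aa

LTS(P): 3 reachable states
  s0 = rec X. a.((X + X)\{a} + (a.0 + b.0)) → --a--▸ s1
  s1 = ((rec X. a.((X + X)\{a} + (a.0 + b.0))) + (rec X. a.((X + X)\{a} + (a.0 + b.0))))\{a} + (a.0 + b.0) → --a--▸ s2, --b--▸ s2
  s2 = 0 → ·
LTS(Q): 3 reachable states
  t0 = rec X. a.((X + X)\{a} + (0 + b.0)) → --a--▸ t1
  t1 = ((rec X. a.((X + X)\{a} + (0 + b.0))) + (rec X. a.((X + X)\{a} + (0 + b.0))))\{a} + (0 + b.0) → --b--▸ t2
  t2 = 0 → ·
Executing aa from P (initial set {s0}):
  [1] a ⇒ {s1}
  [2] a ⇒ {s2}
  ✓ P
Executing aa from Q (initial set {t0}):
  [1] a ⇒ {t1}
  [2] a ⇒ no successor for Q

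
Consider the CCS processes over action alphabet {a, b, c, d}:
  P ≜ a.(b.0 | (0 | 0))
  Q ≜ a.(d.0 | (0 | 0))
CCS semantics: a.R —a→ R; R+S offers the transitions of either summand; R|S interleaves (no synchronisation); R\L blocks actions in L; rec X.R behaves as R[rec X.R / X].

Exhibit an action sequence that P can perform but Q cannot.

LTS(P): 3 reachable states
  s0 = a.(b.0 | (0 | 0)) | -a-> s1
  s1 = b.0 | (0 | 0) | -b-> s2
  s2 = 0 | (0 | 0) | ·
LTS(Q): 3 reachable states
  t0 = a.(d.0 | (0 | 0)) | -a-> t1
  t1 = d.0 | (0 | 0) | -d-> t2
  t2 = 0 | (0 | 0) | ·
Trace ⟨ab⟩ through P, begin at {s0}:
  step 1 (a): {s1}
  step 2 (b): {s2}
  ✓ P
Trace ⟨ab⟩ through Q, begin at {t0}:
  step 1 (a): {t1}
  step 2 (b): ∅  — Q cannot continue

ab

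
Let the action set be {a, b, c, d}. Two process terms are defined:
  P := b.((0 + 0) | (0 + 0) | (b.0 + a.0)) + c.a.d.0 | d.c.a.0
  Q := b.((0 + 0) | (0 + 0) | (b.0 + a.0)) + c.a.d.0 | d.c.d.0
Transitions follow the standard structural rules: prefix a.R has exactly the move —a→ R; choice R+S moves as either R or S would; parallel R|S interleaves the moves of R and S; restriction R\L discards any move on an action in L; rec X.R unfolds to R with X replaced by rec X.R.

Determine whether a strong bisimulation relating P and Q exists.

not bisimilar

P's transition system — 18 states:
  m0 = b.((0 + 0) | (0 + 0) | (b.0 + a.0)) + c.a.d.0 | d.c.a.0 :: ··b··> m1, ··c··> m2, ··d··> m3
  m1 = (0 + 0) | (0 + 0) | (b.0 + a.0) :: ··a··> m4, ··b··> m4
  m2 = a.d.0 | d.c.a.0 :: ··a··> m5, ··d··> m6
  m3 = c.a.d.0 | c.a.0 :: ··c··> m6, ··c··> m7
  m4 = (0 + 0) | (0 + 0) | 0 :: (no moves)
  m5 = d.0 | d.c.a.0 :: ··d··> m8, ··d··> m9
  m6 = a.d.0 | c.a.0 :: ··a··> m9, ··c··> m10
  m7 = c.a.d.0 | a.0 :: ··a··> m11, ··c··> m10
  m8 = 0 | d.c.a.0 :: ··d··> m12
  m9 = d.0 | c.a.0 :: ··c··> m13, ··d··> m12
  m10 = a.d.0 | a.0 :: ··a··> m13, ··a··> m14
  m11 = c.a.d.0 | 0 :: ··c··> m14
  m12 = 0 | c.a.0 :: ··c··> m15
  m13 = d.0 | a.0 :: ··a··> m16, ··d··> m15
  m14 = a.d.0 | 0 :: ··a··> m16
  m15 = 0 | a.0 :: ··a··> m17
  m16 = d.0 | 0 :: ··d··> m17
  m17 = 0 | 0 :: (no moves)
Q's transition system — 18 states:
  n0 = b.((0 + 0) | (0 + 0) | (b.0 + a.0)) + c.a.d.0 | d.c.d.0 :: ··b··> n1, ··c··> n2, ··d··> n3
  n1 = (0 + 0) | (0 + 0) | (b.0 + a.0) :: ··a··> n4, ··b··> n4
  n2 = a.d.0 | d.c.d.0 :: ··a··> n5, ··d··> n6
  n3 = c.a.d.0 | c.d.0 :: ··c··> n6, ··c··> n7
  n4 = (0 + 0) | (0 + 0) | 0 :: (no moves)
  n5 = d.0 | d.c.d.0 :: ··d··> n8, ··d··> n9
  n6 = a.d.0 | c.d.0 :: ··a··> n9, ··c··> n10
  n7 = c.a.d.0 | d.0 :: ··c··> n10, ··d··> n11
  n8 = 0 | d.c.d.0 :: ··d··> n12
  n9 = d.0 | c.d.0 :: ··c··> n13, ··d··> n12
  n10 = a.d.0 | d.0 :: ··a··> n13, ··d··> n14
  n11 = c.a.d.0 | 0 :: ··c··> n14
  n12 = 0 | c.d.0 :: ··c··> n15
  n13 = d.0 | d.0 :: ··d··> n15, ··d··> n16
  n14 = a.d.0 | 0 :: ··a··> n16
  n15 = 0 | d.0 :: ··d··> n17
  n16 = d.0 | 0 :: ··d··> n17
  n17 = 0 | 0 :: (no moves)
Coarsest stable partition (strong bisimilarity classes):
  B0 = {m0}
  B1 = {m2}
  B2 = {m5}
  B3 = {m9}
  B4 = {m13}
  B5 = {m15}
  B6 = {m17, m4, n17, n4}
  B7 = {m16, n15, n16}
  B8 = {m12}
  B9 = {m8}
  B10 = {m6}
  B11 = {m10}
  B12 = {m14, n14}
  B13 = {m1, n1}
  B14 = {m3}
  B15 = {m7}
  B16 = {m11, n11}
  B17 = {n0}
  B18 = {n3}
  B19 = {n6}
  B20 = {n10}
  B21 = {n13}
  B22 = {n9}
  B23 = {n12}
  B24 = {n7}
  B25 = {n2}
  B26 = {n5}
  B27 = {n8}
m0 ∈ B0, n0 ∈ B17 → different blocks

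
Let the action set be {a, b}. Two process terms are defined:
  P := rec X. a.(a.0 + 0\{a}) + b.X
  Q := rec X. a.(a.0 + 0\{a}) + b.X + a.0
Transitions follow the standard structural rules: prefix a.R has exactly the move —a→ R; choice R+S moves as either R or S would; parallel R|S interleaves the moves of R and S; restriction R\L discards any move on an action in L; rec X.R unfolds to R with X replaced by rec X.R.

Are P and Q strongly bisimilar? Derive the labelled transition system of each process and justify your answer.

LTS(P): 3 reachable states
  u0 = rec X. a.(a.0 + 0\{a}) + b.X → --a--▸ u1, --b--▸ u0
  u1 = a.0 + 0\{a} → --a--▸ u2
  u2 = 0 → deadlocked
LTS(Q): 3 reachable states
  v0 = rec X. a.(a.0 + 0\{a}) + b.X + a.0 → --a--▸ v1, --a--▸ v2, --b--▸ v0
  v1 = 0 → deadlocked
  v2 = a.0 + 0\{a} → --a--▸ v1
Coarsest stable partition (strong bisimilarity classes):
  B0 = {u0}
  B1 = {u1, v2}
  B2 = {u2, v1}
  B3 = {v0}
u0 ∈ B0, v0 ∈ B3 → different blocks

NO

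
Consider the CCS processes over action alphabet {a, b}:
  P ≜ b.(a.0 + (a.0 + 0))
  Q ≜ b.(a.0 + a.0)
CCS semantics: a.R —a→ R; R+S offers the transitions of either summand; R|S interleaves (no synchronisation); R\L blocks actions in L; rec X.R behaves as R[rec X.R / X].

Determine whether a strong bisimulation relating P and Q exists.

Reachable graph of P (3 states):
  u0 = b.(a.0 + (a.0 + 0)) | -b-> u1
  u1 = a.0 + (a.0 + 0) | -a-> u2
  u2 = 0 | ∅
Reachable graph of Q (3 states):
  v0 = b.(a.0 + a.0) | -b-> v1
  v1 = a.0 + a.0 | -a-> v2
  v2 = 0 | ∅
Bisimilarity quotient blocks:
  B0 = {u0, v0}
  B1 = {u1, v1}
  B2 = {u2, v2}
u0 ∈ B0, v0 ∈ B0 → same block

P ~ Q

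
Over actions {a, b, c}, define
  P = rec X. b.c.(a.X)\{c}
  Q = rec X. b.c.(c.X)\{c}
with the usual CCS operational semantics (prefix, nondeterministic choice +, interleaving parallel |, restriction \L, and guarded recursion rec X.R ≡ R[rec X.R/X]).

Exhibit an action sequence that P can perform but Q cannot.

bca

P's transition system — 5 states:
  u0 = rec X. b.c.(a.X)\{c} ⊢ =b=> u1
  u1 = c.(a.(rec X. b.c.(a.X)\{c}))\{c} ⊢ =c=> u2
  u2 = (a.(rec X. b.c.(a.X)\{c}))\{c} ⊢ =a=> u3
  u3 = (rec X. b.c.(a.X)\{c})\{c} ⊢ =b=> u4
  u4 = (c.(a.(rec X. b.c.(a.X)\{c}))\{c})\{c} ⊢ ·
Q's transition system — 3 states:
  v0 = rec X. b.c.(c.X)\{c} ⊢ =b=> v1
  v1 = c.(c.(rec X. b.c.(c.X)\{c}))\{c} ⊢ =c=> v2
  v2 = (c.(rec X. b.c.(c.X)\{c}))\{c} ⊢ ·
Executing bca from P (initial set {u0}):
  step 1 (b): {u1}
  step 2 (c): {u2}
  step 3 (a): {u3}
  ✓ P
Executing bca from Q (initial set {v0}):
  step 1 (b): {v1}
  step 2 (c): {v2}
  step 3 (a): no successor for Q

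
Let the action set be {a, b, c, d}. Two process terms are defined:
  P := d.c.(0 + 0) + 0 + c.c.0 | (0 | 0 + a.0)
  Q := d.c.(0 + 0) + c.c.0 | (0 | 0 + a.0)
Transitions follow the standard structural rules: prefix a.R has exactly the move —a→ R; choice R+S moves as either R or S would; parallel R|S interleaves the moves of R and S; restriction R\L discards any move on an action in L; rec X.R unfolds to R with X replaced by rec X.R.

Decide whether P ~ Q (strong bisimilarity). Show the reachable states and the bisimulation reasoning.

LTS(P): 8 reachable states
  u0 = d.c.(0 + 0) + 0 + c.c.0 | (0 | 0 + a.0) :: ··a··> u1, ··c··> u2, ··d··> u3
  u1 = c.c.0 | 0 :: ··c··> u4
  u2 = c.0 | (0 | 0 + a.0) :: ··a··> u4, ··c··> u5
  u3 = c.(0 + 0) :: ··c··> u6
  u4 = c.0 | 0 :: ··c··> u7
  u5 = 0 | (0 | 0 + a.0) :: ··a··> u7
  u6 = 0 + 0 :: stopped
  u7 = 0 | 0 :: stopped
LTS(Q): 8 reachable states
  v0 = d.c.(0 + 0) + c.c.0 | (0 | 0 + a.0) :: ··a··> v1, ··c··> v2, ··d··> v3
  v1 = c.c.0 | 0 :: ··c··> v4
  v2 = c.0 | (0 | 0 + a.0) :: ··a··> v4, ··c··> v5
  v3 = c.(0 + 0) :: ··c··> v6
  v4 = c.0 | 0 :: ··c··> v7
  v5 = 0 | (0 | 0 + a.0) :: ··a··> v7
  v6 = 0 + 0 :: stopped
  v7 = 0 | 0 :: stopped
Partition-refinement fixed point:
  B0 = {u0, v0}
  B1 = {u3, u4, v3, v4}
  B2 = {u6, u7, v6, v7}
  B3 = {u1, v1}
  B4 = {u2, v2}
  B5 = {u5, v5}
u0 ∈ B0, v0 ∈ B0 → same block

bisimilar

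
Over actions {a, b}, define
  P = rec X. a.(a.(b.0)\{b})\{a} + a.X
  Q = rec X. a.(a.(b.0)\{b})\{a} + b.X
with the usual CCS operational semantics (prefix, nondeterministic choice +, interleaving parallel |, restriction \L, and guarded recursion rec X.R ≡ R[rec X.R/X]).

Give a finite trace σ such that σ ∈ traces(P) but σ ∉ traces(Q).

Reachable graph of P (2 states):
  p0 = rec X. a.(a.(b.0)\{b})\{a} + a.X :: ··a··> p0, ··a··> p1
  p1 = (a.(b.0)\{b})\{a} :: stopped
Reachable graph of Q (2 states):
  q0 = rec X. a.(a.(b.0)\{b})\{a} + b.X :: ··a··> q1, ··b··> q0
  q1 = (a.(b.0)\{b})\{a} :: stopped
Executing aa from P (initial set {p0}):
  [1] a ⇒ {p0, p1}
  [2] a ⇒ {p0, p1}
  — P admits the full trace.
Executing aa from Q (initial set {q0}):
  [1] a ⇒ {q1}
  [2] a ⇒ no successor for Q

aa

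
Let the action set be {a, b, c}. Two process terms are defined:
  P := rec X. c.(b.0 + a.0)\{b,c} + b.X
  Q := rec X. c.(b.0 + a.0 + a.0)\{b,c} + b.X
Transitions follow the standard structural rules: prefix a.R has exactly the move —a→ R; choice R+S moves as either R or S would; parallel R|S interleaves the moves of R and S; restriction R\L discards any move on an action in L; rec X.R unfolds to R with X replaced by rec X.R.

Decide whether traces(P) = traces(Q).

YES

P's transition system — 3 states:
  p0 = rec X. c.(b.0 + a.0)\{b,c} + b.X | -b-> p0, -c-> p1
  p1 = (b.0 + a.0)\{b,c} | -a-> p2
  p2 = 0\{b,c} | (no moves)
Q's transition system — 3 states:
  q0 = rec X. c.(b.0 + a.0 + a.0)\{b,c} + b.X | -b-> q0, -c-> q1
  q1 = (b.0 + a.0 + a.0)\{b,c} | -a-> q2
  q2 = 0\{b,c} | (no moves)
Coarsest stable partition (strong bisimilarity classes):
  B0 = {p0, q0}
  B1 = {p1, q1}
  B2 = {p2, q2}
p0 ∈ B0, q0 ∈ B0 → same block
Bisimilar ⇒ trace-equivalent.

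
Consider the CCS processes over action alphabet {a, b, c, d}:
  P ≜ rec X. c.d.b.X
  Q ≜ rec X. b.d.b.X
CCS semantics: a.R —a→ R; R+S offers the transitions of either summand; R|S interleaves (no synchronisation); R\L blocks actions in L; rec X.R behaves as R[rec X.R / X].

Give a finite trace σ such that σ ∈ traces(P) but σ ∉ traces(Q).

c

Reachable graph of P (3 states):
  m0 = rec X. c.d.b.X | =c=> m1
  m1 = d.b.(rec X. c.d.b.X) | =d=> m2
  m2 = b.(rec X. c.d.b.X) | =b=> m0
Reachable graph of Q (3 states):
  n0 = rec X. b.d.b.X | =b=> n1
  n1 = d.b.(rec X. b.d.b.X) | =d=> n2
  n2 = b.(rec X. b.d.b.X) | =b=> n0
Trace ⟨c⟩ through P, begin at {m0}:
  step 1 (c): {m1}
  ✓ P
Trace ⟨c⟩ through Q, begin at {n0}:
  step 1 (c): ∅  — Q cannot continue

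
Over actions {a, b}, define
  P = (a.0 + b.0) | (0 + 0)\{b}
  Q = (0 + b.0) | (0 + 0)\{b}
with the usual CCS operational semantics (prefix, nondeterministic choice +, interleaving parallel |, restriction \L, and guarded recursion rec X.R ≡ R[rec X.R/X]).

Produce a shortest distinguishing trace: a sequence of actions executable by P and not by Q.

a

LTS(P): 2 reachable states
  p0 = (a.0 + b.0) | (0 + 0)\{b} has moves =a=> p1, =b=> p1
  p1 = 0 | (0 + 0)\{b} has moves (no moves)
LTS(Q): 2 reachable states
  q0 = (0 + b.0) | (0 + 0)\{b} has moves =b=> q1
  q1 = 0 | (0 + 0)\{b} has moves (no moves)
Trace ⟨a⟩ through P, begin at {p0}:
  step 1 (a): {p1}
  P completes σ.
Trace ⟨a⟩ through Q, begin at {q0}:
  step 1 (a): ∅  — Q cannot continue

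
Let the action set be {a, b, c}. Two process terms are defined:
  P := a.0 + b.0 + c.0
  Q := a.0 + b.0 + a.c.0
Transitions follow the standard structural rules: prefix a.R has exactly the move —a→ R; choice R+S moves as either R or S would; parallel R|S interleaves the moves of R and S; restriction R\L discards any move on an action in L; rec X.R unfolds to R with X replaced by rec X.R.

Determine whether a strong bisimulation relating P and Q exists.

P's transition system — 2 states:
  p0 = a.0 + b.0 + c.0 → -a-> p1, -b-> p1, -c-> p1
  p1 = 0 → ∅
Q's transition system — 3 states:
  q0 = a.0 + b.0 + a.c.0 → -a-> q1, -a-> q2, -b-> q1
  q1 = 0 → ∅
  q2 = c.0 → -c-> q1
Coarsest stable partition (strong bisimilarity classes):
  B0 = {p0}
  B1 = {p1, q1}
  B2 = {q0}
  B3 = {q2}
p0 ∈ B0, q0 ∈ B2 → different blocks

not bisimilar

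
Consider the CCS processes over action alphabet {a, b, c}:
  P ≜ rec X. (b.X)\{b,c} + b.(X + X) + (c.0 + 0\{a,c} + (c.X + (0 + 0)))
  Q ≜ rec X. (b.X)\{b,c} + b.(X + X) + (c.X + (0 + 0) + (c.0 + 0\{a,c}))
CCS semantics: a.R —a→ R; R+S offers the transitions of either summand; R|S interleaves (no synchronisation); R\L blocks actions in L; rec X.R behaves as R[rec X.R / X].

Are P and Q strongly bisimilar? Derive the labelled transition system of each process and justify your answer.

P's transition system — 3 states:
  m0 = rec X. (b.X)\{b,c} + b.(X + X) + (c.0 + 0\{a,c} + (c.X + (0 + 0))) :: -b-> m1, -c-> m0, -c-> m2
  m1 = (rec X. (b.X)\{b,c} + b.(X + X) + (c.0 + 0\{a,c} + (c.X + (0 + 0)))) + (rec X. (b.X)\{b,c} + b.(X + X) + (c.0 + 0\{a,c} + (c.X + (0 + 0)))) :: -b-> m1, -c-> m0, -c-> m2
  m2 = 0 :: stopped
Q's transition system — 3 states:
  n0 = rec X. (b.X)\{b,c} + b.(X + X) + (c.X + (0 + 0) + (c.0 + 0\{a,c})) :: -b-> n1, -c-> n0, -c-> n2
  n1 = (rec X. (b.X)\{b,c} + b.(X + X) + (c.X + (0 + 0) + (c.0 + 0\{a,c}))) + (rec X. (b.X)\{b,c} + b.(X + X) + (c.X + (0 + 0) + (c.0 + 0\{a,c}))) :: -b-> n1, -c-> n0, -c-> n2
  n2 = 0 :: stopped
Bisimilarity quotient blocks:
  B0 = {m0, m1, n0, n1}
  B1 = {m2, n2}
m0 ∈ B0, n0 ∈ B0 → same block

YES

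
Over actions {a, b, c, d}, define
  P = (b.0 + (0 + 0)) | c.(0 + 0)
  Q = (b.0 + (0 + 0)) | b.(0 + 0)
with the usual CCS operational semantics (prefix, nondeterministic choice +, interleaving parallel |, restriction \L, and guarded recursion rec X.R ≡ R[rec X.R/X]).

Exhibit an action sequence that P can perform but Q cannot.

c

LTS(P): 4 reachable states
  p0 = (b.0 + (0 + 0)) | c.(0 + 0) :: —b→ p1, —c→ p2
  p1 = 0 | c.(0 + 0) :: —c→ p3
  p2 = (b.0 + (0 + 0)) | (0 + 0) :: —b→ p3
  p3 = 0 | (0 + 0) :: deadlocked
LTS(Q): 4 reachable states
  q0 = (b.0 + (0 + 0)) | b.(0 + 0) :: —b→ q1, —b→ q2
  q1 = (b.0 + (0 + 0)) | (0 + 0) :: —b→ q3
  q2 = 0 | b.(0 + 0) :: —b→ q3
  q3 = 0 | (0 + 0) :: deadlocked
Run σ = ⟨c⟩ on P: start {p0}
  [1] c ⇒ {p2}
  ✓ P
Run σ = ⟨c⟩ on Q: start {q0}
  [1] c ⇒ no successor for Q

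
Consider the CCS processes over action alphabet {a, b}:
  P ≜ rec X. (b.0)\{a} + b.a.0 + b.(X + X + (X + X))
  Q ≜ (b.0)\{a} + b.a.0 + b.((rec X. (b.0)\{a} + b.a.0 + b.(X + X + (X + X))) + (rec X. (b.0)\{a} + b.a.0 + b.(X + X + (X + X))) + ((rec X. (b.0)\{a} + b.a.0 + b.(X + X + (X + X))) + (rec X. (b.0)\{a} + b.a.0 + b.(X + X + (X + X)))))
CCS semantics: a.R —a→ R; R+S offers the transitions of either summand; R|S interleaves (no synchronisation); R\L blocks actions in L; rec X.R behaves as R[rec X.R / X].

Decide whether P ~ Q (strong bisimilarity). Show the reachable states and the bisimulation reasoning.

P's transition system — 5 states:
  s0 = rec X. (b.0)\{a} + b.a.0 + b.(X + X + (X + X)) :: -b-> s1, -b-> s2, -b-> s3
  s1 = (rec X. (b.0)\{a} + b.a.0 + b.(X + X + (X + X))) + (rec X. (b.0)\{a} + b.a.0 + b.(X + X + (X + X))) + ((rec X. (b.0)\{a} + b.a.0 + b.(X + X + (X + X))) + (rec X. (b.0)\{a} + b.a.0 + b.(X + X + (X + X)))) :: -b-> s1, -b-> s2, -b-> s3
  s2 = 0\{a} :: deadlocked
  s3 = a.0 :: -a-> s4
  s4 = 0 :: deadlocked
Q's transition system — 5 states:
  t0 = (b.0)\{a} + b.a.0 + b.((rec X. (b.0)\{a} + b.a.0 + b.(X + X + (X + X))) + (rec X. (b.0)\{a} + b.a.0 + b.(X + X + (X + X))) + ((rec X. (b.0)\{a} + b.a.0 + b.(X + X + (X + X))) + (rec X. (b.0)\{a} + b.a.0 + b.(X + X + (X + X))))) :: -b-> t1, -b-> t2, -b-> t3
  t1 = (rec X. (b.0)\{a} + b.a.0 + b.(X + X + (X + X))) + (rec X. (b.0)\{a} + b.a.0 + b.(X + X + (X + X))) + ((rec X. (b.0)\{a} + b.a.0 + b.(X + X + (X + X))) + (rec X. (b.0)\{a} + b.a.0 + b.(X + X + (X + X)))) :: -b-> t1, -b-> t2, -b-> t3
  t2 = 0\{a} :: deadlocked
  t3 = a.0 :: -a-> t4
  t4 = 0 :: deadlocked
Coarsest stable partition (strong bisimilarity classes):
  B0 = {s0, s1, t0, t1}
  B1 = {s2, s4, t2, t4}
  B2 = {s3, t3}
s0 ∈ B0, t0 ∈ B0 → same block

P ~ Q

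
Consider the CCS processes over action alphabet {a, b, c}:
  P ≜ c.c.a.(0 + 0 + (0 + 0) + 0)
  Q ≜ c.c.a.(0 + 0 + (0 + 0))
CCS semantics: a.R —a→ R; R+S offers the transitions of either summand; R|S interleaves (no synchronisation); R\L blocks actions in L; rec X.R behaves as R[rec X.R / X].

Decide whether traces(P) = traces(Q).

trace-equivalent

P's transition system — 4 states:
  m0 = c.c.a.(0 + 0 + (0 + 0) + 0) ⊢ =c=> m1
  m1 = c.a.(0 + 0 + (0 + 0) + 0) ⊢ =c=> m2
  m2 = a.(0 + 0 + (0 + 0) + 0) ⊢ =a=> m3
  m3 = 0 + 0 + (0 + 0) + 0 ⊢ deadlocked
Q's transition system — 4 states:
  n0 = c.c.a.(0 + 0 + (0 + 0)) ⊢ =c=> n1
  n1 = c.a.(0 + 0 + (0 + 0)) ⊢ =c=> n2
  n2 = a.(0 + 0 + (0 + 0)) ⊢ =a=> n3
  n3 = 0 + 0 + (0 + 0) ⊢ deadlocked
Coarsest stable partition (strong bisimilarity classes):
  B0 = {m0, n0}
  B1 = {m1, n1}
  B2 = {m2, n2}
  B3 = {m3, n3}
m0 ∈ B0, n0 ∈ B0 → same block
Bisimilar ⇒ trace-equivalent.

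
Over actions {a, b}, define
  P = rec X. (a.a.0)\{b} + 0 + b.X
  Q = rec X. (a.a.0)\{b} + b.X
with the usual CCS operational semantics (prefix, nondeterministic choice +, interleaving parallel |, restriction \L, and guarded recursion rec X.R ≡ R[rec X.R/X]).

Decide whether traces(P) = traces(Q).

P's transition system — 3 states:
  p0 = rec X. (a.a.0)\{b} + 0 + b.X has moves -a-> p1, -b-> p0
  p1 = (a.0)\{b} has moves -a-> p2
  p2 = 0\{b} has moves ∅
Q's transition system — 3 states:
  q0 = rec X. (a.a.0)\{b} + b.X has moves -a-> q1, -b-> q0
  q1 = (a.0)\{b} has moves -a-> q2
  q2 = 0\{b} has moves ∅
Partition-refinement fixed point:
  B0 = {p0, q0}
  B1 = {p1, q1}
  B2 = {p2, q2}
p0 ∈ B0, q0 ∈ B0 → same block
Bisimilar ⇒ trace-equivalent.

trace-equivalent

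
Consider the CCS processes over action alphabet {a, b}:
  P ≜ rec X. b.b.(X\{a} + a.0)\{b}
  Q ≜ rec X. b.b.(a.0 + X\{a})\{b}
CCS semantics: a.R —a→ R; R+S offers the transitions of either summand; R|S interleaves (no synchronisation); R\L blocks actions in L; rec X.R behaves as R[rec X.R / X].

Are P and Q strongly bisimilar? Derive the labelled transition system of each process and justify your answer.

P's transition system — 4 states:
  p0 = rec X. b.b.(X\{a} + a.0)\{b} ⊢ --b--▸ p1
  p1 = b.((rec X. b.b.(X\{a} + a.0)\{b})\{a} + a.0)\{b} ⊢ --b--▸ p2
  p2 = ((rec X. b.b.(X\{a} + a.0)\{b})\{a} + a.0)\{b} ⊢ --a--▸ p3
  p3 = 0\{b} ⊢ (no moves)
Q's transition system — 4 states:
  q0 = rec X. b.b.(a.0 + X\{a})\{b} ⊢ --b--▸ q1
  q1 = b.(a.0 + (rec X. b.b.(a.0 + X\{a})\{b})\{a})\{b} ⊢ --b--▸ q2
  q2 = (a.0 + (rec X. b.b.(a.0 + X\{a})\{b})\{a})\{b} ⊢ --a--▸ q3
  q3 = 0\{b} ⊢ (no moves)
Bisimilarity quotient blocks:
  B0 = {p0, q0}
  B1 = {p1, q1}
  B2 = {p2, q2}
  B3 = {p3, q3}
p0 ∈ B0, q0 ∈ B0 → same block

P ~ Q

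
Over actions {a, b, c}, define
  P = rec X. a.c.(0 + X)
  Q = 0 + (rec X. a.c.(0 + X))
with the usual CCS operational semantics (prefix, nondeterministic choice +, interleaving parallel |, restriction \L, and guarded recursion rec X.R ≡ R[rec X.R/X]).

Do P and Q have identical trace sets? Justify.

trace-equivalent

Reachable graph of P (3 states):
  u0 = rec X. a.c.(0 + X) ⊢ --a--▸ u1
  u1 = c.(0 + (rec X. a.c.(0 + X))) ⊢ --c--▸ u2
  u2 = 0 + (rec X. a.c.(0 + X)) ⊢ --a--▸ u1
Reachable graph of Q (2 states):
  v0 = 0 + (rec X. a.c.(0 + X)) ⊢ --a--▸ v1
  v1 = c.(0 + (rec X. a.c.(0 + X))) ⊢ --c--▸ v0
Partition-refinement fixed point:
  B0 = {u0, u2, v0}
  B1 = {u1, v1}
u0 ∈ B0, v0 ∈ B0 → same block
Bisimilar ⇒ trace-equivalent.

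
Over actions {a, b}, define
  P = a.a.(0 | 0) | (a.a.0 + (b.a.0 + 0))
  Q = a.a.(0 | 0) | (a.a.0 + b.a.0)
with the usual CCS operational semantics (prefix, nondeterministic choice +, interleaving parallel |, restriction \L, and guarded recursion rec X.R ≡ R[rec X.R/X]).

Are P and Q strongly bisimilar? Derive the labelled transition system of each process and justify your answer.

P's transition system — 9 states:
  m0 = a.a.(0 | 0) | (a.a.0 + (b.a.0 + 0)) has moves =a=> m1, =a=> m2, =b=> m2
  m1 = a.(0 | 0) | (a.a.0 + (b.a.0 + 0)) has moves =a=> m3, =a=> m4, =b=> m4
  m2 = a.a.(0 | 0) | a.0 has moves =a=> m4, =a=> m5
  m3 = 0 | 0 | (a.a.0 + (b.a.0 + 0)) has moves =a=> m6, =b=> m6
  m4 = a.(0 | 0) | a.0 has moves =a=> m6, =a=> m7
  m5 = a.a.(0 | 0) | 0 has moves =a=> m7
  m6 = 0 | 0 | a.0 has moves =a=> m8
  m7 = a.(0 | 0) | 0 has moves =a=> m8
  m8 = 0 | 0 | 0 has moves ∅
Q's transition system — 9 states:
  n0 = a.a.(0 | 0) | (a.a.0 + b.a.0) has moves =a=> n1, =a=> n2, =b=> n2
  n1 = a.(0 | 0) | (a.a.0 + b.a.0) has moves =a=> n3, =a=> n4, =b=> n4
  n2 = a.a.(0 | 0) | a.0 has moves =a=> n4, =a=> n5
  n3 = 0 | 0 | (a.a.0 + b.a.0) has moves =a=> n6, =b=> n6
  n4 = a.(0 | 0) | a.0 has moves =a=> n6, =a=> n7
  n5 = a.a.(0 | 0) | 0 has moves =a=> n7
  n6 = 0 | 0 | a.0 has moves =a=> n8
  n7 = a.(0 | 0) | 0 has moves =a=> n8
  n8 = 0 | 0 | 0 has moves ∅
Bisimilarity quotient blocks:
  B0 = {m0, n0}
  B1 = {m2, n2}
  B2 = {m4, m5, n4, n5}
  B3 = {m6, m7, n6, n7}
  B4 = {m8, n8}
  B5 = {m1, n1}
  B6 = {m3, n3}
m0 ∈ B0, n0 ∈ B0 → same block

YES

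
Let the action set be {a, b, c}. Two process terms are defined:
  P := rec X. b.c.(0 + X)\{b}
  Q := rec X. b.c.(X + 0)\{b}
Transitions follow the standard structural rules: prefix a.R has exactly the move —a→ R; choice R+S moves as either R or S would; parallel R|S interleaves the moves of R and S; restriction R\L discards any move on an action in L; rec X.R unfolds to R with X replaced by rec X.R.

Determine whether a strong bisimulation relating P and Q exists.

P ~ Q

LTS(P): 3 reachable states
  p0 = rec X. b.c.(0 + X)\{b} has moves -b-> p1
  p1 = c.(0 + (rec X. b.c.(0 + X)\{b}))\{b} has moves -c-> p2
  p2 = (0 + (rec X. b.c.(0 + X)\{b}))\{b} has moves ∅
LTS(Q): 3 reachable states
  q0 = rec X. b.c.(X + 0)\{b} has moves -b-> q1
  q1 = c.((rec X. b.c.(X + 0)\{b}) + 0)\{b} has moves -c-> q2
  q2 = ((rec X. b.c.(X + 0)\{b}) + 0)\{b} has moves ∅
Coarsest stable partition (strong bisimilarity classes):
  B0 = {p0, q0}
  B1 = {p1, q1}
  B2 = {p2, q2}
p0 ∈ B0, q0 ∈ B0 → same block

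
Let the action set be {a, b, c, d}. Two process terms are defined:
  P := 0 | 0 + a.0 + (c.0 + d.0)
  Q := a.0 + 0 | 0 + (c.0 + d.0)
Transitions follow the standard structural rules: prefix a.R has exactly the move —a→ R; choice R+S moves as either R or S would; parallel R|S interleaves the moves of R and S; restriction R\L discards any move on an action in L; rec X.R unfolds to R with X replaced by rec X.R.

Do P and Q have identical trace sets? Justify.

trace-equivalent

Reachable graph of P (2 states):
  s0 = 0 | 0 + a.0 + (c.0 + d.0) | —a→ s1, —c→ s1, —d→ s1
  s1 = 0 | (no moves)
Reachable graph of Q (2 states):
  t0 = a.0 + 0 | 0 + (c.0 + d.0) | —a→ t1, —c→ t1, —d→ t1
  t1 = 0 | (no moves)
Bisimilarity quotient blocks:
  B0 = {s0, t0}
  B1 = {s1, t1}
s0 ∈ B0, t0 ∈ B0 → same block
Bisimilar ⇒ trace-equivalent.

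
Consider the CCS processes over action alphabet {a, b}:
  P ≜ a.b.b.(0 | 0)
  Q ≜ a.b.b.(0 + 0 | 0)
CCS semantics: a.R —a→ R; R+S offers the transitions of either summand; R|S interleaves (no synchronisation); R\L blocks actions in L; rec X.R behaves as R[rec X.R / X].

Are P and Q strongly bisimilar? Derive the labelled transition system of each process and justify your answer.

P ~ Q

Reachable graph of P (4 states):
  m0 = a.b.b.(0 | 0) | —a→ m1
  m1 = b.b.(0 | 0) | —b→ m2
  m2 = b.(0 | 0) | —b→ m3
  m3 = 0 | 0 | stopped
Reachable graph of Q (4 states):
  n0 = a.b.b.(0 + 0 | 0) | —a→ n1
  n1 = b.b.(0 + 0 | 0) | —b→ n2
  n2 = b.(0 + 0 | 0) | —b→ n3
  n3 = 0 + 0 | 0 | stopped
Bisimilarity quotient blocks:
  B0 = {m0, n0}
  B1 = {m1, n1}
  B2 = {m2, n2}
  B3 = {m3, n3}
m0 ∈ B0, n0 ∈ B0 → same block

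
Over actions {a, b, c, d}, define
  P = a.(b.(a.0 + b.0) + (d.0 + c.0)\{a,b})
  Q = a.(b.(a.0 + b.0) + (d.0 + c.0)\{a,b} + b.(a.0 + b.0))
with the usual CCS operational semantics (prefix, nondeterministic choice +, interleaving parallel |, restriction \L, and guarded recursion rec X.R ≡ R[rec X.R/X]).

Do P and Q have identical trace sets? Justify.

P's transition system — 5 states:
  u0 = a.(b.(a.0 + b.0) + (d.0 + c.0)\{a,b}) :: -a-> u1
  u1 = b.(a.0 + b.0) + (d.0 + c.0)\{a,b} :: -b-> u2, -c-> u3, -d-> u3
  u2 = a.0 + b.0 :: -a-> u4, -b-> u4
  u3 = 0\{a,b} :: deadlocked
  u4 = 0 :: deadlocked
Q's transition system — 5 states:
  v0 = a.(b.(a.0 + b.0) + (d.0 + c.0)\{a,b} + b.(a.0 + b.0)) :: -a-> v1
  v1 = b.(a.0 + b.0) + (d.0 + c.0)\{a,b} + b.(a.0 + b.0) :: -b-> v2, -c-> v3, -d-> v3
  v2 = a.0 + b.0 :: -a-> v4, -b-> v4
  v3 = 0\{a,b} :: deadlocked
  v4 = 0 :: deadlocked
Partition-refinement fixed point:
  B0 = {u0, v0}
  B1 = {u1, v1}
  B2 = {u3, u4, v3, v4}
  B3 = {u2, v2}
u0 ∈ B0, v0 ∈ B0 → same block
Bisimilar ⇒ trace-equivalent.

YES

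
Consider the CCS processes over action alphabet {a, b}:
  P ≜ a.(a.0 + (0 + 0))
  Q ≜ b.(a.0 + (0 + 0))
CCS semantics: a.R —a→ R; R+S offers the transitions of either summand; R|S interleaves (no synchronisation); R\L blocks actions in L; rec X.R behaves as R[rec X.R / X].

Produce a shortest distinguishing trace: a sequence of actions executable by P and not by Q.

a

LTS(P): 3 reachable states
  u0 = a.(a.0 + (0 + 0)) has moves --a--▸ u1
  u1 = a.0 + (0 + 0) has moves --a--▸ u2
  u2 = 0 has moves ·
LTS(Q): 3 reachable states
  v0 = b.(a.0 + (0 + 0)) has moves --b--▸ v1
  v1 = a.0 + (0 + 0) has moves --a--▸ v2
  v2 = 0 has moves ·
Executing a from P (initial set {u0}):
  step 1 (a): {u1}
  — P admits the full trace.
Executing a from Q (initial set {v0}):
  step 1 (a): ∅ (Q stuck)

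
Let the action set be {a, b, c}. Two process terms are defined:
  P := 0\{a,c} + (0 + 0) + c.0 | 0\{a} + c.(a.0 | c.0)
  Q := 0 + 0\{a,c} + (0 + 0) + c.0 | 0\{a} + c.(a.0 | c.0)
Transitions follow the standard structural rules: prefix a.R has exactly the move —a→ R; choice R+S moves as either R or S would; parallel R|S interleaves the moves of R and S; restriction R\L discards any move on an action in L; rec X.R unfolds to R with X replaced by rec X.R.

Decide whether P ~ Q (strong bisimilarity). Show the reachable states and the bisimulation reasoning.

bisimilar

LTS(P): 6 reachable states
  u0 = 0\{a,c} + (0 + 0) + c.0 | 0\{a} + c.(a.0 | c.0) has moves =c=> u1, =c=> u2
  u1 = 0 | 0\{a} has moves deadlocked
  u2 = a.0 | c.0 has moves =a=> u3, =c=> u4
  u3 = 0 | c.0 has moves =c=> u5
  u4 = a.0 | 0 has moves =a=> u5
  u5 = 0 | 0 has moves deadlocked
LTS(Q): 6 reachable states
  v0 = 0 + 0\{a,c} + (0 + 0) + c.0 | 0\{a} + c.(a.0 | c.0) has moves =c=> v1, =c=> v2
  v1 = 0 | 0\{a} has moves deadlocked
  v2 = a.0 | c.0 has moves =a=> v3, =c=> v4
  v3 = 0 | c.0 has moves =c=> v5
  v4 = a.0 | 0 has moves =a=> v5
  v5 = 0 | 0 has moves deadlocked
Coarsest stable partition (strong bisimilarity classes):
  B0 = {u0, v0}
  B1 = {u2, v2}
  B2 = {u4, v4}
  B3 = {u1, u5, v1, v5}
  B4 = {u3, v3}
u0 ∈ B0, v0 ∈ B0 → same block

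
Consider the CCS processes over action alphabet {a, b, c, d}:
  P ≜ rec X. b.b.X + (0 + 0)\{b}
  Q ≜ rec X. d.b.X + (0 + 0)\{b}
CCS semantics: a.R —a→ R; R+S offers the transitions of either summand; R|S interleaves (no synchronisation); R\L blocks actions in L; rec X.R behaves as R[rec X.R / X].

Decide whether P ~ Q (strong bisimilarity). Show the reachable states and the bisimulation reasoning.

not bisimilar

Reachable graph of P (2 states):
  u0 = rec X. b.b.X + (0 + 0)\{b} | ··b··> u1
  u1 = b.(rec X. b.b.X + (0 + 0)\{b}) | ··b··> u0
Reachable graph of Q (2 states):
  v0 = rec X. d.b.X + (0 + 0)\{b} | ··d··> v1
  v1 = b.(rec X. d.b.X + (0 + 0)\{b}) | ··b··> v0
Bisimilarity quotient blocks:
  B0 = {u0, u1}
  B1 = {v0}
  B2 = {v1}
u0 ∈ B0, v0 ∈ B1 → different blocks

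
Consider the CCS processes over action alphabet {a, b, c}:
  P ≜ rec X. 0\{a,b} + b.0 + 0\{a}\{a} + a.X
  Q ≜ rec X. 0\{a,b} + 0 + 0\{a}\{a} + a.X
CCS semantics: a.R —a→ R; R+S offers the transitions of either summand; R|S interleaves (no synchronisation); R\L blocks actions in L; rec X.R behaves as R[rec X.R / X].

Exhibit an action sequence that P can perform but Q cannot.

P's transition system — 2 states:
  s0 = rec X. 0\{a,b} + b.0 + 0\{a}\{a} + a.X has moves —a→ s0, —b→ s1
  s1 = 0 has moves ·
Q's transition system — 1 states:
  t0 = rec X. 0\{a,b} + 0 + 0\{a}\{a} + a.X has moves —a→ t0
Run σ = ⟨b⟩ on P: start {s0}
  step 1 (b): {s1}
  ✓ P
Run σ = ⟨b⟩ on Q: start {t0}
  step 1 (b): no successor for Q

b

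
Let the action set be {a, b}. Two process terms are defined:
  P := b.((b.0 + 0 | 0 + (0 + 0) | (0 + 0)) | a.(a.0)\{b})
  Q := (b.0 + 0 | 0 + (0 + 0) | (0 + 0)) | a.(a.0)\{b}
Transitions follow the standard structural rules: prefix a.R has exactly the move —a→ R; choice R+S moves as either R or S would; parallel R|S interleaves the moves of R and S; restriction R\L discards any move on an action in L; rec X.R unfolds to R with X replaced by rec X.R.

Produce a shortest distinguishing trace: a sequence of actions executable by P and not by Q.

bb

LTS(P): 7 reachable states
  s0 = b.((b.0 + 0 | 0 + (0 + 0) | (0 + 0)) | a.(a.0)\{b}) → ··b··> s1
  s1 = (b.0 + 0 | 0 + (0 + 0) | (0 + 0)) | a.(a.0)\{b} → ··a··> s2, ··b··> s3
  s2 = (b.0 + 0 | 0 + (0 + 0) | (0 + 0)) | (a.0)\{b} → ··a··> s4, ··b··> s5
  s3 = 0 | a.(a.0)\{b} → ··a··> s5
  s4 = (b.0 + 0 | 0 + (0 + 0) | (0 + 0)) | 0\{b} → ··b··> s6
  s5 = 0 | (a.0)\{b} → ··a··> s6
  s6 = 0 | 0\{b} → (no moves)
LTS(Q): 6 reachable states
  t0 = (b.0 + 0 | 0 + (0 + 0) | (0 + 0)) | a.(a.0)\{b} → ··a··> t1, ··b··> t2
  t1 = (b.0 + 0 | 0 + (0 + 0) | (0 + 0)) | (a.0)\{b} → ··a··> t3, ··b··> t4
  t2 = 0 | a.(a.0)\{b} → ··a··> t4
  t3 = (b.0 + 0 | 0 + (0 + 0) | (0 + 0)) | 0\{b} → ··b··> t5
  t4 = 0 | (a.0)\{b} → ··a··> t5
  t5 = 0 | 0\{b} → (no moves)
Trace ⟨bb⟩ through P, begin at {s0}:
  after b @ step 1: {s1}
  after b @ step 2: {s3}
  ✓ P
Trace ⟨bb⟩ through Q, begin at {t0}:
  after b @ step 1: {t2}
  after b @ step 2: no successor for Q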